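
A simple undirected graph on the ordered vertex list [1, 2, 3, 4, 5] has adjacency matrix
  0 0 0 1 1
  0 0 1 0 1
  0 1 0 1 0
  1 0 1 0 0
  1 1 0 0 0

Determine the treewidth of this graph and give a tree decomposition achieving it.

Treewidth 2.
Bags: B1 = {1, 2, 5}  B2 = {1, 2, 3}  B3 = {1, 3, 4}
Tree: B1–B2, B2–B3

The largest bag has 3 vertices, giving width 2; this decomposition certifies tw(G) ≤ 2. The edges 1–5–2–3–4–1 form a cycle, so G is not a tree and its treewidth is at least 2. The upper and lower bounds meet at 2, so that is the treewidth.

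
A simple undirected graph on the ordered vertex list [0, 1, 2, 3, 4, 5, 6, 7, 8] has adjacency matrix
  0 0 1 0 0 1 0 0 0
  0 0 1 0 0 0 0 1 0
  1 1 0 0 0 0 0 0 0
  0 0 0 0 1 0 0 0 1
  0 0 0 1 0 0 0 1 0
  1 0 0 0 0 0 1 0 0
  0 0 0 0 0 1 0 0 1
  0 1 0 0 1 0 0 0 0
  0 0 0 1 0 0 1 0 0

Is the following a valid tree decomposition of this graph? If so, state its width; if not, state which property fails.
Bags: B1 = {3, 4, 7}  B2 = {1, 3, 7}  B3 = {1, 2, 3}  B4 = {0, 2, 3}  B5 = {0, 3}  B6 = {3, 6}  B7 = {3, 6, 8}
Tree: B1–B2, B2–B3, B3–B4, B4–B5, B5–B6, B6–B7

No — vertex 5 appears in no bag.

A tree decomposition must satisfy three properties: every vertex lies in some bag; for every edge, both endpoints lie together in some bag; and for every vertex, the bags containing it form a connected subtree. Here vertex 5 appears in no bag, so the decomposition is invalid.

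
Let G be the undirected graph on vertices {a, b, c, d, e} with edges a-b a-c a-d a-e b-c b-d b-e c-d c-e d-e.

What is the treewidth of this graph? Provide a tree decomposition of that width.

With just one bag of size 5, the width is 5 − 1 = 4, so tw(G) ≤ 4. On the other hand G contains the 5-clique {a, b, c, d, e}. A clique must lie in a single bag of any decomposition, so no decomposition can have width below 4. Hence tw(G) = 4 exactly.

Treewidth 4.
One optimal decomposition is:
Bags: B1 = {a, b, c, d, e}
Tree: (single bag)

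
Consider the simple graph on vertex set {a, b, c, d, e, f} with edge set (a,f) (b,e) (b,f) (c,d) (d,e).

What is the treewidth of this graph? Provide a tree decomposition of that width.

The largest bag has 2 vertices, giving width 1; this decomposition certifies tw(G) ≤ 1. G has an edge, so its treewidth is at least 1. Hence tw(G) = 1 exactly.

Treewidth 1.
One such decomposition:
Bags: B1 = {a, f}  B2 = {b, f}  B3 = {b, e}  B4 = {d, e}  B5 = {c, d}
Tree: B1–B2, B2–B3, B3–B4, B4–B5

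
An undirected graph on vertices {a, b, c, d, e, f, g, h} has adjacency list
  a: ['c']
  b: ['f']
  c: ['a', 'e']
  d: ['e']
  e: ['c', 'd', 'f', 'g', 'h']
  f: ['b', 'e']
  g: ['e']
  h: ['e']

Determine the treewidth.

1

A width-1 tree decomposition is:
Bags: B1 = {e, f}  B2 = {c, e}  B3 = {b, f}  B4 = {e, g}  B5 = {d, e}  B6 = {a, c}  B7 = {e, h}
Tree: B1–B2, B1–B3, B2–B4, B4–B5, B2–B6, B5–B7
The largest bag has 2 vertices, giving width 1; this decomposition certifies tw(G) ≤ 1. Any graph with an edge has treewidth ≥ 1, and G has the edge e–f. Therefore the treewidth is 1.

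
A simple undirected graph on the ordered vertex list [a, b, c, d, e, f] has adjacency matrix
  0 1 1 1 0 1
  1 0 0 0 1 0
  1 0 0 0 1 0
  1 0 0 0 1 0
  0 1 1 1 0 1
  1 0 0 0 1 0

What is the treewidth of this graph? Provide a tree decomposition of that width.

Every bag has size at most 3, so the width is 3 − 1 = 2 and tw(G) ≤ 2. The edges f–e–b–a–f form a cycle, so G is not a tree and its treewidth is at least 2. Combining the bounds, tw(G) = 2.

Treewidth 2.
One optimal decomposition is:
Bags: B1 = {a, e, f}  B2 = {a, b, e}  B3 = {a, d, e}  B4 = {a, c, e}
Tree: B1–B2, B2–B3, B3–B4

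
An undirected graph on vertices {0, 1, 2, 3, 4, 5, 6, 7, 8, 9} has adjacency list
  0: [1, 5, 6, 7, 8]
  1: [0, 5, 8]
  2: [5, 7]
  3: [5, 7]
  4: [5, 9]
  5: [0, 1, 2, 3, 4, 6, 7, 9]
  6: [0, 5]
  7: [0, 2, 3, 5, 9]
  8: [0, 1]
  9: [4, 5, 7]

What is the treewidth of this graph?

A width-2 tree decomposition is:
Bags: B1 = {5, 7, 9}  B2 = {3, 5, 7}  B3 = {0, 5, 7}  B4 = {0, 5, 6}  B5 = {2, 5, 7}  B6 = {4, 5, 9}  B7 = {0, 1, 5}  B8 = {0, 1, 8}
Tree: B1–B2, B1–B3, B3–B4, B3–B5, B1–B6, B4–B7, B7–B8
Each bag holds 3 vertices, so the decomposition has width 2, which upper-bounds the treewidth. On the other hand G contains the 3-clique {0, 1, 8}. A clique must lie in a single bag of any decomposition, so no decomposition can have width below 2. Hence tw(G) = 2 exactly.

2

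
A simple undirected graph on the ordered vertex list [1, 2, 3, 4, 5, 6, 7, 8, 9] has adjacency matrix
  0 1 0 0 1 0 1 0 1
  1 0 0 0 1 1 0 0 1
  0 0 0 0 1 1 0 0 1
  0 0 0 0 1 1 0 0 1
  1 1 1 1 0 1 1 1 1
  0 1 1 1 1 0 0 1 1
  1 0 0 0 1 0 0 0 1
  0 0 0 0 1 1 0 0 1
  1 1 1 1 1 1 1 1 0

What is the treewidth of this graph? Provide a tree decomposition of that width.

Treewidth 3.
One optimal decomposition is:
Bags: B1 = {5, 6, 8, 9}  B2 = {3, 5, 6, 9}  B3 = {2, 5, 6, 9}  B4 = {1, 2, 5, 9}  B5 = {1, 5, 7, 9}  B6 = {4, 5, 6, 9}
Tree: B1–B2, B1–B3, B3–B4, B4–B5, B3–B6

Every bag has size at most 4, so the width is 4 − 1 = 3 and tw(G) ≤ 3. For the lower bound, the 4 vertices {1, 2, 5, 9} are pairwise adjacent, and any tree decomposition puts a clique entirely inside one bag — forcing width ≥ 3. The upper and lower bounds meet at 3, so that is the treewidth.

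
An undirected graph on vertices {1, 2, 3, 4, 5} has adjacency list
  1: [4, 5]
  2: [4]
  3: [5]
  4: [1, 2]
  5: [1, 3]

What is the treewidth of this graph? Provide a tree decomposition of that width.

Each bag holds 2 vertices, so the decomposition has width 1, which upper-bounds the treewidth. G has an edge, so its treewidth is at least 1. Hence tw(G) = 1 exactly.

Treewidth 1.
One such decomposition:
Bags: B1 = {3, 5}  B2 = {1, 5}  B3 = {1, 4}  B4 = {2, 4}
Tree: B1–B2, B2–B3, B3–B4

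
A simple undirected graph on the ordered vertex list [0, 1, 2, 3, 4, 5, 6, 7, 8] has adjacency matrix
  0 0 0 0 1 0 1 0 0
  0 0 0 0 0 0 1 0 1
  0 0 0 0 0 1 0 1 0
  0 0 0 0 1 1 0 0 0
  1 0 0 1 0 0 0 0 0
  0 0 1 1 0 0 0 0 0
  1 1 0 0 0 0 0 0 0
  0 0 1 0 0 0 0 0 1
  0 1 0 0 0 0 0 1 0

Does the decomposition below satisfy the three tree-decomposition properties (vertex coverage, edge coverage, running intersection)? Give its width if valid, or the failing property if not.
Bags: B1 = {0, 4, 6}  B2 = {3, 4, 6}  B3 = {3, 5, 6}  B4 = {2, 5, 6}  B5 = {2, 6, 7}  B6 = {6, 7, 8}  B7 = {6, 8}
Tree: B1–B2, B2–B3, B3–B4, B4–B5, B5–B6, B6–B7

No — vertex 1 appears in no bag.

A tree decomposition must satisfy three properties: every vertex lies in some bag; for every edge, both endpoints lie together in some bag; and for every vertex, the bags containing it form a connected subtree. Here vertex 1 appears in no bag, so the decomposition is invalid.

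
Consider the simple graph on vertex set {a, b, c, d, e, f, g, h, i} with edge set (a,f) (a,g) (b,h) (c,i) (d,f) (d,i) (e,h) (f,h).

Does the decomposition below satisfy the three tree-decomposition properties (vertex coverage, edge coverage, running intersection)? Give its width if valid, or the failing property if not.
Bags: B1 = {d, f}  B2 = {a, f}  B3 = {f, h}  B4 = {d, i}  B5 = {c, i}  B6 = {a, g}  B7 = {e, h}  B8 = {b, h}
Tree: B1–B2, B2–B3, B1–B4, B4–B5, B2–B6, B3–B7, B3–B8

Yes; width 1.

Vertex coverage: the bags together contain {a, b, c, d, e, f, g, h, i}, the full vertex set. Edge coverage: each edge of G has both endpoints in at least one bag. Running intersection: for every vertex, the bags containing it form a connected subtree. All three properties hold, so this is a valid tree decomposition of width max|bag| − 1 = 1, and hence tw(G) ≤ 1.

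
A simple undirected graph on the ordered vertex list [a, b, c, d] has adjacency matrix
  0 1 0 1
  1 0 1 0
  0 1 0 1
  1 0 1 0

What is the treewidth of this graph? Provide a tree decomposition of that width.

Each bag holds 3 vertices, so the decomposition has width 2, which upper-bounds the treewidth. For the lower bound, G contains the cycle d–c–b–a–d, so G is not a forest; only forests have treewidth ≤ 1, hence tw(G) ≥ 2. Therefore the treewidth is 2.

Treewidth 2.
One optimal decomposition is:
Bags: B1 = {b, c, d}  B2 = {a, b, d}
Tree: B1–B2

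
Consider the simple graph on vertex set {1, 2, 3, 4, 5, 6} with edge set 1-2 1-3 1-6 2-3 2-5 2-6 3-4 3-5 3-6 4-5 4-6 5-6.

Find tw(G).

A width-3 tree decomposition is:
Bags: B1 = {3, 4, 5, 6}  B2 = {2, 3, 5, 6}  B3 = {1, 2, 3, 6}
Tree: B1–B2, B2–B3
The largest bag has 4 vertices, giving width 3; this decomposition certifies tw(G) ≤ 3. On the other hand G contains the 4-clique {1, 2, 3, 6}. A clique must lie in a single bag of any decomposition, so no decomposition can have width below 3. Therefore the treewidth is 3.

3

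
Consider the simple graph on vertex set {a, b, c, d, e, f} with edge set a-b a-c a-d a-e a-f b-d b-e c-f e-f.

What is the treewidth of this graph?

2

A width-2 tree decomposition is:
Bags: B1 = {a, b, e}  B2 = {a, e, f}  B3 = {a, c, f}  B4 = {a, b, d}
Tree: B1–B2, B2–B3, B1–B4
Every bag has size at most 3, so the width is 3 − 1 = 2 and tw(G) ≤ 2. Conversely, {a, b, d} is a clique of size 3, and the vertices of any clique must share a bag in every tree decomposition; so some bag has ≥ 3 vertices and tw(G) ≥ 2. Therefore the treewidth is 2.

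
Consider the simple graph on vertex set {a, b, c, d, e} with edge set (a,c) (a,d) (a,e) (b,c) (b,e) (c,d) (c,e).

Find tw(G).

2

A width-2 tree decomposition is:
Bags: B1 = {a, c, e}  B2 = {b, c, e}  B3 = {a, c, d}
Tree: B1–B2, B1–B3
The largest bag has 3 vertices, giving width 2; this decomposition certifies tw(G) ≤ 2. On the other hand G contains the 3-clique {a, c, d}. A clique must lie in a single bag of any decomposition, so no decomposition can have width below 2. Hence tw(G) = 2 exactly.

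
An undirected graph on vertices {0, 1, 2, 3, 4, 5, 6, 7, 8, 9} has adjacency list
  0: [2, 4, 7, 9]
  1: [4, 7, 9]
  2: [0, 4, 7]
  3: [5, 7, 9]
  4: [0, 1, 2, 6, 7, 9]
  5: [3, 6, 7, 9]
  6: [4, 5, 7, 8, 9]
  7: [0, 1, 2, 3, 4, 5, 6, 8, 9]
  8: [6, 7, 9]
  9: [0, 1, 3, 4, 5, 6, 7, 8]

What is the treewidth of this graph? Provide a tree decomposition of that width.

Treewidth 3.
Bags: B1 = {4, 6, 7, 9}  B2 = {6, 7, 8, 9}  B3 = {0, 4, 7, 9}  B4 = {0, 2, 4, 7}  B5 = {5, 6, 7, 9}  B6 = {1, 4, 7, 9}  B7 = {3, 5, 7, 9}
Tree: B1–B2, B1–B3, B3–B4, B1–B5, B3–B6, B5–B7

The largest bag has 4 vertices, giving width 3; this decomposition certifies tw(G) ≤ 3. For the lower bound, the 4 vertices {6, 7, 8, 9} are pairwise adjacent, and any tree decomposition puts a clique entirely inside one bag — forcing width ≥ 3. The upper and lower bounds meet at 3, so that is the treewidth.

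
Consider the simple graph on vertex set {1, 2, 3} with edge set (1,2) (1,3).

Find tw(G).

1

A width-1 tree decomposition is:
Bags: B1 = {1, 2}  B2 = {1, 3}
Tree: B1–B2
Each bag holds 2 vertices, so the decomposition has width 1, which upper-bounds the treewidth. G has an edge, so its treewidth is at least 1. Therefore the treewidth is 1.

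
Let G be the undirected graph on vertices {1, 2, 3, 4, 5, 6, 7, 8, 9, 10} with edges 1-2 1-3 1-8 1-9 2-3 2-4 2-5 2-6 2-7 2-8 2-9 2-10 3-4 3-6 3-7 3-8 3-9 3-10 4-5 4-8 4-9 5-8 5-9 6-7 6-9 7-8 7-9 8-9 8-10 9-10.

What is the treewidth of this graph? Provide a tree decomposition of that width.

Treewidth 4.
Bags: B1 = {2, 3, 7, 8, 9}  B2 = {2, 3, 4, 8, 9}  B3 = {2, 3, 6, 7, 9}  B4 = {1, 2, 3, 8, 9}  B5 = {2, 3, 8, 9, 10}  B6 = {2, 4, 5, 8, 9}
Tree: B1–B2, B1–B3, B2–B4, B4–B5, B2–B6

Each bag holds 5 vertices, so the decomposition has width 4, which upper-bounds the treewidth. For the lower bound, the 5 vertices {1, 2, 3, 8, 9} are pairwise adjacent, and any tree decomposition puts a clique entirely inside one bag — forcing width ≥ 4. Therefore the treewidth is 4.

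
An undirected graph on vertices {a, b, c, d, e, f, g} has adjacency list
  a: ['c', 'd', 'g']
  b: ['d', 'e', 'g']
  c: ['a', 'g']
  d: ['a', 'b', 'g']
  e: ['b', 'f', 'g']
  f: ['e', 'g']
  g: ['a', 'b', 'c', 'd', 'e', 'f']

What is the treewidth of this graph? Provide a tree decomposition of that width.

Each bag holds 3 vertices, so the decomposition has width 2, which upper-bounds the treewidth. Conversely, {a, d, g} is a clique of size 3, and the vertices of any clique must share a bag in every tree decomposition; so some bag has ≥ 3 vertices and tw(G) ≥ 2. Therefore the treewidth is 2.

Treewidth 2.
One such decomposition:
Bags: B1 = {b, d, g}  B2 = {a, d, g}  B3 = {a, c, g}  B4 = {b, e, g}  B5 = {e, f, g}
Tree: B1–B2, B2–B3, B1–B4, B4–B5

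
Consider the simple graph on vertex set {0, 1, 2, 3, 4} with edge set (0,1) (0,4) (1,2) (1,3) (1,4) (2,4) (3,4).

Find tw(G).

2

A width-2 tree decomposition is:
Bags: B1 = {0, 1, 4}  B2 = {1, 2, 4}  B3 = {1, 3, 4}
Tree: B1–B2, B2–B3
Every bag has size at most 3, so the width is 3 − 1 = 2 and tw(G) ≤ 2. Conversely, {0, 1, 4} is a clique of size 3, and the vertices of any clique must share a bag in every tree decomposition; so some bag has ≥ 3 vertices and tw(G) ≥ 2. The upper and lower bounds meet at 2, so that is the treewidth.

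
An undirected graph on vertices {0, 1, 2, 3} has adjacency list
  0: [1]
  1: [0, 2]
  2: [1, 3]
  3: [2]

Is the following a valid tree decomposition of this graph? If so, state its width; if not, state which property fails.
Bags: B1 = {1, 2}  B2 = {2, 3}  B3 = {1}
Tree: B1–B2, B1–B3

A tree decomposition must satisfy three properties: every vertex lies in some bag; for every edge, both endpoints lie together in some bag; and for every vertex, the bags containing it form a connected subtree. Here vertex 0 appears in no bag, so the decomposition is invalid.

No — vertex 0 appears in no bag.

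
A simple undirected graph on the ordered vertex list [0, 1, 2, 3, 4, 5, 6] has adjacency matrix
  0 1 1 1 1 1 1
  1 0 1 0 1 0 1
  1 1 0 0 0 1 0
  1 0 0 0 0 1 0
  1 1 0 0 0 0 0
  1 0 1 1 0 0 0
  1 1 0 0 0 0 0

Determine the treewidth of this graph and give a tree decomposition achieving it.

The largest bag has 3 vertices, giving width 2; this decomposition certifies tw(G) ≤ 2. On the other hand G contains the 3-clique {0, 1, 2}. A clique must lie in a single bag of any decomposition, so no decomposition can have width below 2. Therefore the treewidth is 2.

Treewidth 2.
One optimal decomposition is:
Bags: B1 = {0, 1, 4}  B2 = {0, 1, 6}  B3 = {0, 1, 2}  B4 = {0, 2, 5}  B5 = {0, 3, 5}
Tree: B1–B2, B2–B3, B3–B4, B4–B5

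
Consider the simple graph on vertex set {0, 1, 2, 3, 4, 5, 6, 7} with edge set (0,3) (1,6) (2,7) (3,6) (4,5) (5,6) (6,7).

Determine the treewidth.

A width-1 tree decomposition is:
Bags: B1 = {3, 6}  B2 = {5, 6}  B3 = {0, 3}  B4 = {4, 5}  B5 = {6, 7}  B6 = {2, 7}  B7 = {1, 6}
Tree: B1–B2, B1–B3, B2–B4, B1–B5, B5–B6, B2–B7
Every bag has size at most 2, so the width is 2 − 1 = 1 and tw(G) ≤ 1. Any graph with an edge has treewidth ≥ 1, and G has the edge 3–6. Hence tw(G) = 1 exactly.

1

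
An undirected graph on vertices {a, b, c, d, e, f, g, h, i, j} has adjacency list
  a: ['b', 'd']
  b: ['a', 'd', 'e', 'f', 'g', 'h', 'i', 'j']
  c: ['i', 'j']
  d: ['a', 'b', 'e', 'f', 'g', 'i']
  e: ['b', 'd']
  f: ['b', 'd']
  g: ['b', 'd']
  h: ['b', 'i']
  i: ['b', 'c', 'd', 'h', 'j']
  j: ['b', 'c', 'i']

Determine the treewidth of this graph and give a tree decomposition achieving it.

Treewidth 2.
One such decomposition:
Bags: B1 = {b, d, i}  B2 = {b, i, j}  B3 = {b, d, e}  B4 = {b, d, f}  B5 = {b, h, i}  B6 = {c, i, j}  B7 = {a, b, d}  B8 = {b, d, g}
Tree: B1–B2, B1–B3, B3–B4, B1–B5, B2–B6, B4–B7, B3–B8

The largest bag has 3 vertices, giving width 2; this decomposition certifies tw(G) ≤ 2. On the other hand G contains the 3-clique {c, i, j}. A clique must lie in a single bag of any decomposition, so no decomposition can have width below 2. Therefore the treewidth is 2.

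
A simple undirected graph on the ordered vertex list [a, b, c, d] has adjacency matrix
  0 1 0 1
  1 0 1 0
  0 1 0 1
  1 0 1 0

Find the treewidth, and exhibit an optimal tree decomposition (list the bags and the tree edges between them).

Treewidth 2.
One optimal decomposition is:
Bags: B1 = {a, b, c}  B2 = {a, c, d}
Tree: B1–B2

The largest bag has 3 vertices, giving width 2; this decomposition certifies tw(G) ≤ 2. For the lower bound, G contains the cycle c–b–a–d–c, so G is not a forest; only forests have treewidth ≤ 1, hence tw(G) ≥ 2. The upper and lower bounds meet at 2, so that is the treewidth.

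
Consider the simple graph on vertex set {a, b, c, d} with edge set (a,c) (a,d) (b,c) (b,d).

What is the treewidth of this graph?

A width-2 tree decomposition is:
Bags: B1 = {b, c, d}  B2 = {a, c, d}
Tree: B1–B2
The largest bag has 3 vertices, giving width 2; this decomposition certifies tw(G) ≤ 2. The edges c–b–d–a–c form a cycle, so G is not a tree and its treewidth is at least 2. Combining the bounds, tw(G) = 2.

2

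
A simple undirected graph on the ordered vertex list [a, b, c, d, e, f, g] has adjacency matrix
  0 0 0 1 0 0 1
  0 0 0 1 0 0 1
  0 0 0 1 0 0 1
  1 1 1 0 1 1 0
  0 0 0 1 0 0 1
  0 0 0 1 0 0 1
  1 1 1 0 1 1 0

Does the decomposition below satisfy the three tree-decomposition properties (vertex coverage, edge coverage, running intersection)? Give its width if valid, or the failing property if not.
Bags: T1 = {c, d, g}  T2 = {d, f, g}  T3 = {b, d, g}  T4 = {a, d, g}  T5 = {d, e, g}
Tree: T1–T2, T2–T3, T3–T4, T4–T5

Yes; width 2.

Every vertex of G appears in some bag (union = {a, b, c, d, e, f, g}); every edge is covered by a bag; and for each vertex v the set of bags containing v is connected in the bag tree. The decomposition is therefore valid. The largest bag has 3 vertices, so the width is 2.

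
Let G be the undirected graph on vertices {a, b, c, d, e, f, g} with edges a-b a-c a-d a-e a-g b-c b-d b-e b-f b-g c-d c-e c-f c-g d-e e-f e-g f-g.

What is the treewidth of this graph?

4

A width-4 tree decomposition is:
Bags: B1 = {a, b, c, d, e}  B2 = {a, b, c, e, g}  B3 = {b, c, e, f, g}
Tree: B1–B2, B2–B3
Every bag has size at most 5, so the width is 5 − 1 = 4 and tw(G) ≤ 4. For the lower bound, the 5 vertices {a, b, c, d, e} are pairwise adjacent, and any tree decomposition puts a clique entirely inside one bag — forcing width ≥ 4. The upper and lower bounds meet at 4, so that is the treewidth.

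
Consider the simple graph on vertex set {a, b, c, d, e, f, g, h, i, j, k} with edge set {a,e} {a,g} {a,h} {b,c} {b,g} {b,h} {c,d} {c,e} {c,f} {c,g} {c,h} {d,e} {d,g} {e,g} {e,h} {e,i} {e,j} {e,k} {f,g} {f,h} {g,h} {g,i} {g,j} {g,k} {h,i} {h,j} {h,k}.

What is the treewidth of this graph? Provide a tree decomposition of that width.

Every bag has size at most 4, so the width is 4 − 1 = 3 and tw(G) ≤ 3. On the other hand G contains the 4-clique {c, d, e, g}. A clique must lie in a single bag of any decomposition, so no decomposition can have width below 3. The upper and lower bounds meet at 3, so that is the treewidth.

Treewidth 3.
One such decomposition:
Bags: B1 = {e, g, h, j}  B2 = {c, e, g, h}  B3 = {c, f, g, h}  B4 = {a, e, g, h}  B5 = {b, c, g, h}  B6 = {e, g, h, k}  B7 = {c, d, e, g}  B8 = {e, g, h, i}
Tree: B1–B2, B2–B3, B1–B4, B2–B5, B4–B6, B2–B7, B1–B8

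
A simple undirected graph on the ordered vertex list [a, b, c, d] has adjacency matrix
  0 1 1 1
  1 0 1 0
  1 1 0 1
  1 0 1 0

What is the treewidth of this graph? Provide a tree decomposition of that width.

Treewidth 2.
One such decomposition:
Bags: B1 = {a, c, d}  B2 = {a, b, c}
Tree: B1–B2

The largest bag has 3 vertices, giving width 2; this decomposition certifies tw(G) ≤ 2. Conversely, {a, c, d} is a clique of size 3, and the vertices of any clique must share a bag in every tree decomposition; so some bag has ≥ 3 vertices and tw(G) ≥ 2. Hence tw(G) = 2 exactly.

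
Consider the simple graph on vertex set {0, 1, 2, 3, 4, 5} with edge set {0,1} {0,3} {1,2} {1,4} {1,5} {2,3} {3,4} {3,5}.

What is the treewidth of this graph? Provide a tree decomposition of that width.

Treewidth 2.
Bags: B1 = {1, 3, 5}  B2 = {1, 3, 4}  B3 = {0, 1, 3}  B4 = {1, 2, 3}
Tree: B1–B2, B2–B3, B3–B4

Every bag has size at most 3, so the width is 3 − 1 = 2 and tw(G) ≤ 2. The edges 1–5–3–4–1 form a cycle, so G is not a tree and its treewidth is at least 2. Hence tw(G) = 2 exactly.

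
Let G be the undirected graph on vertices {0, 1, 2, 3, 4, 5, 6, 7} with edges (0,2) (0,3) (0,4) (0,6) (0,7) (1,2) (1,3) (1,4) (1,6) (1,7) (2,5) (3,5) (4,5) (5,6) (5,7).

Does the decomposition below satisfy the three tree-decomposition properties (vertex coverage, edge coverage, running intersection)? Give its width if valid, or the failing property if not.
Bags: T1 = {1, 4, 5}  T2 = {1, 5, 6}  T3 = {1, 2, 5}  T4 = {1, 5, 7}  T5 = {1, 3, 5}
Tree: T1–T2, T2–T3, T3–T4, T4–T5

No — vertex 0 appears in no bag.

A tree decomposition must satisfy three properties: every vertex lies in some bag; for every edge, both endpoints lie together in some bag; and for every vertex, the bags containing it form a connected subtree. Here vertex 0 appears in no bag, so the decomposition is invalid.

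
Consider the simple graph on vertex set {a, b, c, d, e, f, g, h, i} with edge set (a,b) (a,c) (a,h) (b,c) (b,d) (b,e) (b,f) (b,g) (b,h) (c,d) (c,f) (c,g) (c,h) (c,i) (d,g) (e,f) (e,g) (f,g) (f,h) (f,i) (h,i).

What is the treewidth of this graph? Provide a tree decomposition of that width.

Treewidth 3.
One such decomposition:
Bags: B1 = {a, b, c, h}  B2 = {b, c, f, h}  B3 = {b, c, f, g}  B4 = {b, e, f, g}  B5 = {c, f, h, i}  B6 = {b, c, d, g}
Tree: B1–B2, B2–B3, B3–B4, B2–B5, B3–B6

Each bag holds 4 vertices, so the decomposition has width 3, which upper-bounds the treewidth. On the other hand G contains the 4-clique {b, e, f, g}. A clique must lie in a single bag of any decomposition, so no decomposition can have width below 3. Combining the bounds, tw(G) = 3.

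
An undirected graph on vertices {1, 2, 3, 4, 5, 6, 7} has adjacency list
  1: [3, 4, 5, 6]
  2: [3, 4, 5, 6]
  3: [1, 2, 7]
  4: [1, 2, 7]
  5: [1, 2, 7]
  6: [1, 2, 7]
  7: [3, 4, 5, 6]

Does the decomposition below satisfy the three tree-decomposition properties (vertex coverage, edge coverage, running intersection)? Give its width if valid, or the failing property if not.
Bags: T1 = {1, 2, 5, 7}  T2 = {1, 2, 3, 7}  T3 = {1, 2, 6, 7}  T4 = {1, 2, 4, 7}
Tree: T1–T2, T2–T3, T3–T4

Yes; width 3.

Every vertex of G appears in some bag (union = {1, 2, 3, 4, 5, 6, 7}); every edge is covered by a bag; and for each vertex v the set of bags containing v is connected in the bag tree. The decomposition is therefore valid. The largest bag has 4 vertices, so the width is 3.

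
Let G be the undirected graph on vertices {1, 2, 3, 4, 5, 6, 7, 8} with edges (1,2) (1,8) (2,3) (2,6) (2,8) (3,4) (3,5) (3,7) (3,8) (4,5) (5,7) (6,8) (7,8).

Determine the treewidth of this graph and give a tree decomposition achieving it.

Every bag has size at most 3, so the width is 3 − 1 = 2 and tw(G) ≤ 2. Conversely, {1, 2, 8} is a clique of size 3, and the vertices of any clique must share a bag in every tree decomposition; so some bag has ≥ 3 vertices and tw(G) ≥ 2. Combining the bounds, tw(G) = 2.

Treewidth 2.
One optimal decomposition is:
Bags: B1 = {3, 5, 7}  B2 = {3, 7, 8}  B3 = {2, 3, 8}  B4 = {2, 6, 8}  B5 = {1, 2, 8}  B6 = {3, 4, 5}
Tree: B1–B2, B2–B3, B3–B4, B4–B5, B1–B6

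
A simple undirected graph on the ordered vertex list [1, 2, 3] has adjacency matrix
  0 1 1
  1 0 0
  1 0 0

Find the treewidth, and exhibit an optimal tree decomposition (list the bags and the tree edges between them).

Treewidth 1.
One optimal decomposition is:
Bags: B1 = {1, 2}  B2 = {1, 3}
Tree: B1–B2

Each bag holds 2 vertices, so the decomposition has width 1, which upper-bounds the treewidth. Any graph with an edge has treewidth ≥ 1, and G has the edge 2–1. Combining the bounds, tw(G) = 1.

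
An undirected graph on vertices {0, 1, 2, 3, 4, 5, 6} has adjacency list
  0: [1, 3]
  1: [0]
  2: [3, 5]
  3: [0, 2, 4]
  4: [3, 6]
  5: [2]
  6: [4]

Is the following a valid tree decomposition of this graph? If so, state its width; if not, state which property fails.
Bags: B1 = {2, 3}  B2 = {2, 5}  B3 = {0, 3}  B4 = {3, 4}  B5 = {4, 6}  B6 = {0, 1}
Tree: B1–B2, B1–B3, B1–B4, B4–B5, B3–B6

Yes; width 1.

Checking the three conditions: (i) the bags cover all of {0, 1, 2, 3, 4, 5, 6}; (ii) for each edge, some bag contains both endpoints; (iii) the bags containing any fixed vertex form a subtree. All hold, so the decomposition is valid with width 2 − 1 = 1.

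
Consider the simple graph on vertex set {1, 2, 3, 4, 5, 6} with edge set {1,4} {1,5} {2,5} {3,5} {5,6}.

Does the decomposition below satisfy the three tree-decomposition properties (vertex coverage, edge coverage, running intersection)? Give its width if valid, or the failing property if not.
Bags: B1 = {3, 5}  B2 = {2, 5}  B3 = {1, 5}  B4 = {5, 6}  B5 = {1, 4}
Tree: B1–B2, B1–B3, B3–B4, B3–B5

Yes; width 1.

Vertex coverage: the bags together contain {1, 2, 3, 4, 5, 6}, the full vertex set. Edge coverage: each edge of G has both endpoints in at least one bag. Running intersection: for every vertex, the bags containing it form a connected subtree. All three properties hold, so this is a valid tree decomposition of width max|bag| − 1 = 1, and hence tw(G) ≤ 1.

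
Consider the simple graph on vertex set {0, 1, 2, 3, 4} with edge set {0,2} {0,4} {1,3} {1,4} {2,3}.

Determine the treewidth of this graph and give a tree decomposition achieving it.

Every bag has size at most 3, so the width is 3 − 1 = 2 and tw(G) ≤ 2. The edges 4–0–2–3–1–4 form a cycle, so G is not a tree and its treewidth is at least 2. Combining the bounds, tw(G) = 2.

Treewidth 2.
One such decomposition:
Bags: B1 = {0, 2, 4}  B2 = {2, 3, 4}  B3 = {1, 3, 4}
Tree: B1–B2, B2–B3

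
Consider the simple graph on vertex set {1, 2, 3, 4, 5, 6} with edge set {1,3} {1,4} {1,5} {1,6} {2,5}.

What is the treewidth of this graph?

1

A width-1 tree decomposition is:
Bags: B1 = {1, 5}  B2 = {1, 6}  B3 = {1, 3}  B4 = {1, 4}  B5 = {2, 5}
Tree: B1–B2, B2–B3, B1–B4, B1–B5
Each bag holds 2 vertices, so the decomposition has width 1, which upper-bounds the treewidth. Any graph with an edge has treewidth ≥ 1, and G has the edge 5–1. The upper and lower bounds meet at 1, so that is the treewidth.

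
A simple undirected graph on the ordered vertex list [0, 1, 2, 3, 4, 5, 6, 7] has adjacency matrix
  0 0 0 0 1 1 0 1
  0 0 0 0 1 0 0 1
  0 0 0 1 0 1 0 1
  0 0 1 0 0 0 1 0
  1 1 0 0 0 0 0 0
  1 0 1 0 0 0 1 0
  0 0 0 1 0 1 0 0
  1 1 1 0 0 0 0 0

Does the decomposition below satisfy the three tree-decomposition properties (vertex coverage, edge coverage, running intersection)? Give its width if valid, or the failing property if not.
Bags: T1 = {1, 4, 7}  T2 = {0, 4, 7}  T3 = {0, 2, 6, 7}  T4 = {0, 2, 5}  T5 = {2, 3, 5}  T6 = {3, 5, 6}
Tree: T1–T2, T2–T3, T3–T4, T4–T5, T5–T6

No — bags containing vertex 6 are not connected in the tree.

A tree decomposition must satisfy three properties: every vertex lies in some bag; for every edge, both endpoints lie together in some bag; and for every vertex, the bags containing it form a connected subtree. Here bags containing vertex 6 are not connected in the tree, so the decomposition is invalid.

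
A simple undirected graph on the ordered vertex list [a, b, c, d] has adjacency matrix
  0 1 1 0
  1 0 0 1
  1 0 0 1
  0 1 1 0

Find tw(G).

A width-2 tree decomposition is:
Bags: B1 = {a, b, c}  B2 = {b, c, d}
Tree: B1–B2
Each bag holds 3 vertices, so the decomposition has width 2, which upper-bounds the treewidth. The edges b–a–c–d–b form a cycle, so G is not a tree and its treewidth is at least 2. Therefore the treewidth is 2.

2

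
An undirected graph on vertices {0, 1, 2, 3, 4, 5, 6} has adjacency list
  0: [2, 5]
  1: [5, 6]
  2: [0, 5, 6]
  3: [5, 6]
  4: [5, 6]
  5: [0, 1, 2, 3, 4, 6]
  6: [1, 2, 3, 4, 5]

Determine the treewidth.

A width-2 tree decomposition is:
Bags: B1 = {4, 5, 6}  B2 = {2, 5, 6}  B3 = {3, 5, 6}  B4 = {0, 2, 5}  B5 = {1, 5, 6}
Tree: B1–B2, B1–B3, B2–B4, B3–B5
The largest bag has 3 vertices, giving width 2; this decomposition certifies tw(G) ≤ 2. Conversely, {0, 2, 5} is a clique of size 3, and the vertices of any clique must share a bag in every tree decomposition; so some bag has ≥ 3 vertices and tw(G) ≥ 2. The upper and lower bounds meet at 2, so that is the treewidth.

2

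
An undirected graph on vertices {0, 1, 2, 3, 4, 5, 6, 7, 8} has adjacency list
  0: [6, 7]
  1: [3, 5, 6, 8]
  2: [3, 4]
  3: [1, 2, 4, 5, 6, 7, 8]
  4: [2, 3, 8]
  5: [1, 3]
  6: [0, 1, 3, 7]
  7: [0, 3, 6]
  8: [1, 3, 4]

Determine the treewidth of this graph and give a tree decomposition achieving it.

Treewidth 2.
One optimal decomposition is:
Bags: B1 = {1, 3, 5}  B2 = {1, 3, 6}  B3 = {1, 3, 8}  B4 = {3, 6, 7}  B5 = {3, 4, 8}  B6 = {2, 3, 4}  B7 = {0, 6, 7}
Tree: B1–B2, B2–B3, B2–B4, B3–B5, B5–B6, B4–B7

Each bag holds 3 vertices, so the decomposition has width 2, which upper-bounds the treewidth. For the lower bound, the 3 vertices {0, 6, 7} are pairwise adjacent, and any tree decomposition puts a clique entirely inside one bag — forcing width ≥ 2. Combining the bounds, tw(G) = 2.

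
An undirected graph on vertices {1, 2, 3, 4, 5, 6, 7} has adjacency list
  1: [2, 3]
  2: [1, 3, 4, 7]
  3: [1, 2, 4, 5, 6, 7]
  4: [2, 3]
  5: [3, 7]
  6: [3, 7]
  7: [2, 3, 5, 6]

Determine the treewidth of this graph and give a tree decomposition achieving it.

Treewidth 2.
Bags: B1 = {3, 5, 7}  B2 = {2, 3, 7}  B3 = {3, 6, 7}  B4 = {2, 3, 4}  B5 = {1, 2, 3}
Tree: B1–B2, B1–B3, B2–B4, B2–B5

Each bag holds 3 vertices, so the decomposition has width 2, which upper-bounds the treewidth. For the lower bound, the 3 vertices {1, 2, 3} are pairwise adjacent, and any tree decomposition puts a clique entirely inside one bag — forcing width ≥ 2. Hence tw(G) = 2 exactly.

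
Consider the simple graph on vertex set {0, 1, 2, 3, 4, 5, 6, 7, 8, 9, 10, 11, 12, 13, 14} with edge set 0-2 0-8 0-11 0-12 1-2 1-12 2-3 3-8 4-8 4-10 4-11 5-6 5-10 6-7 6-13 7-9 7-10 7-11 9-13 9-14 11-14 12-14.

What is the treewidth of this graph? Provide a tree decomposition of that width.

Treewidth 3.
Bags: B1 = {5, 6, 9, 13}  B2 = {5, 6, 7, 9}  B3 = {5, 7, 9, 10}  B4 = {7, 9, 10, 14}  B5 = {7, 10, 11, 14}  B6 = {4, 10, 11, 14}  B7 = {4, 11, 12, 14}  B8 = {0, 4, 11, 12}  B9 = {0, 4, 8, 12}  B10 = {0, 1, 8, 12}  B11 = {0, 1, 2, 8}  B12 = {1, 2, 3, 8}
Tree: B1–B2, B2–B3, B3–B4, B4–B5, B5–B6, B6–B7, B7–B8, B8–B9, B9–B10, B10–B11, B11–B12

Each bag holds 4 vertices, so the decomposition has width 3, which upper-bounds the treewidth. For the lower bound: the 4 vertex sets {5,6,13}, {9}, {7}, {4,10,11,14} are disjoint, each induces a connected subgraph, and every pair is joined by at least one edge of G. Contracting each set to a single vertex therefore yields K_{4} as a minor, and since treewidth is minor-monotone, tw(G) ≥ tw(K_{4}) = 3. The upper and lower bounds meet at 3, so that is the treewidth.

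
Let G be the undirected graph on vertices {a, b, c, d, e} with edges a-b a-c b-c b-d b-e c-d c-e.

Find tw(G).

2

A width-2 tree decomposition is:
Bags: B1 = {b, c, e}  B2 = {b, c, d}  B3 = {a, b, c}
Tree: B1–B2, B1–B3
Every bag has size at most 3, so the width is 3 − 1 = 2 and tw(G) ≤ 2. For the lower bound, the 3 vertices {b, c, d} are pairwise adjacent, and any tree decomposition puts a clique entirely inside one bag — forcing width ≥ 2. Therefore the treewidth is 2.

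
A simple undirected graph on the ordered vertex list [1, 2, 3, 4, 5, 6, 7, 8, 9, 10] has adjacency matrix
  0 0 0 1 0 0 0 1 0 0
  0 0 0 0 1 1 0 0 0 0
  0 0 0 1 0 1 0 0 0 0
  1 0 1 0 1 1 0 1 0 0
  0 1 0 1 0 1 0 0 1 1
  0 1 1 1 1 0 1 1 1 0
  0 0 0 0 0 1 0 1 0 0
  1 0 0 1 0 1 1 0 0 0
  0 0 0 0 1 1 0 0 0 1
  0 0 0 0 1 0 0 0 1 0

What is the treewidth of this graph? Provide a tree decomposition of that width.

Each bag holds 3 vertices, so the decomposition has width 2, which upper-bounds the treewidth. Conversely, {1, 4, 8} is a clique of size 3, and the vertices of any clique must share a bag in every tree decomposition; so some bag has ≥ 3 vertices and tw(G) ≥ 2. Hence tw(G) = 2 exactly.

Treewidth 2.
Bags: B1 = {4, 6, 8}  B2 = {4, 5, 6}  B3 = {6, 7, 8}  B4 = {3, 4, 6}  B5 = {2, 5, 6}  B6 = {5, 6, 9}  B7 = {5, 9, 10}  B8 = {1, 4, 8}
Tree: B1–B2, B1–B3, B2–B4, B2–B5, B2–B6, B6–B7, B1–B8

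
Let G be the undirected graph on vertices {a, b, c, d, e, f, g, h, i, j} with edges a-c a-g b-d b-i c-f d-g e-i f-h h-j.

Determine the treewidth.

1

A width-1 tree decomposition is:
Bags: B1 = {e, i}  B2 = {b, i}  B3 = {b, d}  B4 = {d, g}  B5 = {a, g}  B6 = {a, c}  B7 = {c, f}  B8 = {f, h}  B9 = {h, j}
Tree: B1–B2, B2–B3, B3–B4, B4–B5, B5–B6, B6–B7, B7–B8, B8–B9
Every bag has size at most 2, so the width is 2 − 1 = 1 and tw(G) ≤ 1. Since G has at least one edge (e.g. e–i), it is not an edgeless graph, so tw(G) ≥ 1. Combining the bounds, tw(G) = 1.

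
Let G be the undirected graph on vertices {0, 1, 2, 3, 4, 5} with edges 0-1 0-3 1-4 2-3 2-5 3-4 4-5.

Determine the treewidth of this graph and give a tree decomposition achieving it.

Treewidth 2.
One optimal decomposition is:
Bags: B1 = {0, 1, 4}  B2 = {0, 3, 4}  B3 = {3, 4, 5}  B4 = {2, 3, 5}
Tree: B1–B2, B2–B3, B3–B4

Each bag holds 3 vertices, so the decomposition has width 2, which upper-bounds the treewidth. The edges 1–0–3–4–1 form a cycle, so G is not a tree and its treewidth is at least 2. Hence tw(G) = 2 exactly.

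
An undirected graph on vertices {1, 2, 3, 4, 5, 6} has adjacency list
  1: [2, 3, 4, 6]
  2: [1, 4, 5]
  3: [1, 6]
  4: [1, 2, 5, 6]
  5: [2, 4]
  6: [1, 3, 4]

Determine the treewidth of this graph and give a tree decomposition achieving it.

Treewidth 2.
Bags: B1 = {1, 4, 6}  B2 = {1, 2, 4}  B3 = {1, 3, 6}  B4 = {2, 4, 5}
Tree: B1–B2, B1–B3, B2–B4

Each bag holds 3 vertices, so the decomposition has width 2, which upper-bounds the treewidth. For the lower bound, the 3 vertices {1, 3, 6} are pairwise adjacent, and any tree decomposition puts a clique entirely inside one bag — forcing width ≥ 2. The upper and lower bounds meet at 2, so that is the treewidth.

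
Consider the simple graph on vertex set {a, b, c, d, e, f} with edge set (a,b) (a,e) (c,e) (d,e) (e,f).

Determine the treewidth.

1

A width-1 tree decomposition is:
Bags: B1 = {a, e}  B2 = {e, f}  B3 = {c, e}  B4 = {a, b}  B5 = {d, e}
Tree: B1–B2, B1–B3, B1–B4, B3–B5
Every bag has size at most 2, so the width is 2 − 1 = 1 and tw(G) ≤ 1. Since G has at least one edge (e.g. e–a), it is not an edgeless graph, so tw(G) ≥ 1. Therefore the treewidth is 1.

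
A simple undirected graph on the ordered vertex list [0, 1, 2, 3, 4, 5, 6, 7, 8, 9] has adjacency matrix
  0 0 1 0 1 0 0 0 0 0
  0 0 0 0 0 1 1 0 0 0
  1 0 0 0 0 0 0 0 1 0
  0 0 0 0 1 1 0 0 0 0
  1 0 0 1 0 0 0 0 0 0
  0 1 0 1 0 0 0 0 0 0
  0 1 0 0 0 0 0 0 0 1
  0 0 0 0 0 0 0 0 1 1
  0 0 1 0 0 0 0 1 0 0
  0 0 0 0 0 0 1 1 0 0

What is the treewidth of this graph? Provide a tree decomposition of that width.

Each bag holds 3 vertices, so the decomposition has width 2, which upper-bounds the treewidth. The edges 3–4–0–2–8–7–9–6–1–5–3 form a cycle, so G is not a tree and its treewidth is at least 2. Therefore the treewidth is 2.

Treewidth 2.
Bags: B1 = {0, 3, 4}  B2 = {0, 2, 3}  B3 = {2, 3, 8}  B4 = {3, 7, 8}  B5 = {3, 7, 9}  B6 = {3, 6, 9}  B7 = {1, 3, 6}  B8 = {1, 3, 5}
Tree: B1–B2, B2–B3, B3–B4, B4–B5, B5–B6, B6–B7, B7–B8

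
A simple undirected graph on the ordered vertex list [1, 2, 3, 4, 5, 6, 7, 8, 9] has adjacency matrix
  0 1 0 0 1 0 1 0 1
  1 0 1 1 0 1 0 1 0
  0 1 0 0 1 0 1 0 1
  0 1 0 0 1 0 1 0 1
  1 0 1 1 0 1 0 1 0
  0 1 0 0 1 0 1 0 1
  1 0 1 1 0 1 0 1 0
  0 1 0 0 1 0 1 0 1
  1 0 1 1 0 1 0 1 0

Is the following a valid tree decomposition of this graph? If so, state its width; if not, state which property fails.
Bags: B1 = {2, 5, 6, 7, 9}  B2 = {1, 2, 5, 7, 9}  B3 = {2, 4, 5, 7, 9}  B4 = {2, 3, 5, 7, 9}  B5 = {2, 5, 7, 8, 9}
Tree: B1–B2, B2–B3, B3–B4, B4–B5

Checking the three conditions: (i) the bags cover all of {1, 2, 3, 4, 5, 6, 7, 8, 9}; (ii) for each edge, some bag contains both endpoints; (iii) the bags containing any fixed vertex form a subtree. All hold, so the decomposition is valid with width 5 − 1 = 4.

Yes; width 4.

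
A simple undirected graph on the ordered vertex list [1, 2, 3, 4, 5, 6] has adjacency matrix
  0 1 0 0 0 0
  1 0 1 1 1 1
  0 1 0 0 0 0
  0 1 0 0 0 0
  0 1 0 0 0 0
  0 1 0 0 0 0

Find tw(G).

1

A width-1 tree decomposition is:
Bags: B1 = {2, 5}  B2 = {2, 4}  B3 = {2, 6}  B4 = {2, 3}  B5 = {1, 2}
Tree: B1–B2, B1–B3, B1–B4, B2–B5
Each bag holds 2 vertices, so the decomposition has width 1, which upper-bounds the treewidth. Any graph with an edge has treewidth ≥ 1, and G has the edge 5–2. Therefore the treewidth is 1.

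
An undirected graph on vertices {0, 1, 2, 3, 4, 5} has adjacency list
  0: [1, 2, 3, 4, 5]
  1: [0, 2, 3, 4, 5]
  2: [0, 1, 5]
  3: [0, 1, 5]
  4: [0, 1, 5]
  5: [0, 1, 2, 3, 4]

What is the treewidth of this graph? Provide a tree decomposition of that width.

Treewidth 3.
Bags: B1 = {0, 1, 3, 5}  B2 = {0, 1, 4, 5}  B3 = {0, 1, 2, 5}
Tree: B1–B2, B1–B3

The largest bag has 4 vertices, giving width 3; this decomposition certifies tw(G) ≤ 3. Conversely, {0, 1, 2, 5} is a clique of size 4, and the vertices of any clique must share a bag in every tree decomposition; so some bag has ≥ 4 vertices and tw(G) ≥ 3. Hence tw(G) = 3 exactly.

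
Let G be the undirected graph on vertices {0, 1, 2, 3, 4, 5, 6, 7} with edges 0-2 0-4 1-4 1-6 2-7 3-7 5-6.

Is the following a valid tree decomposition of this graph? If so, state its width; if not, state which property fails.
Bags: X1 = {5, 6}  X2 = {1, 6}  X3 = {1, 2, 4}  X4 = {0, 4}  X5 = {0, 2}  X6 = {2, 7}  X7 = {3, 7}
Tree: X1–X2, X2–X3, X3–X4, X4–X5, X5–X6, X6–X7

No — bags containing vertex 2 are not connected in the tree.

A tree decomposition must satisfy three properties: every vertex lies in some bag; for every edge, both endpoints lie together in some bag; and for every vertex, the bags containing it form a connected subtree. Here bags containing vertex 2 are not connected in the tree, so the decomposition is invalid.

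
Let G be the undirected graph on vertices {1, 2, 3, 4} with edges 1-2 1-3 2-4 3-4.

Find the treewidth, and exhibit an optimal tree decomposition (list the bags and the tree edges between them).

Treewidth 2.
Bags: B1 = {1, 3, 4}  B2 = {1, 2, 4}
Tree: B1–B2

The largest bag has 3 vertices, giving width 2; this decomposition certifies tw(G) ≤ 2. The edges 4–3–1–2–4 form a cycle, so G is not a tree and its treewidth is at least 2. Therefore the treewidth is 2.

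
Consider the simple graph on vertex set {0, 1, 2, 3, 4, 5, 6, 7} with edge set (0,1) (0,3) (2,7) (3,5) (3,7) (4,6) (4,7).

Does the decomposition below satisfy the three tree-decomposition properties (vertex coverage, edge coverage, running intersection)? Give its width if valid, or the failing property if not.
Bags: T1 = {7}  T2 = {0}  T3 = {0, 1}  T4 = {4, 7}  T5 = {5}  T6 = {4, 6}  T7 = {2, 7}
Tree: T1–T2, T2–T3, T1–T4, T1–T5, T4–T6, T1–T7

A tree decomposition must satisfy three properties: every vertex lies in some bag; for every edge, both endpoints lie together in some bag; and for every vertex, the bags containing it form a connected subtree. Here vertex 3 appears in no bag, so the decomposition is invalid.

No — vertex 3 appears in no bag.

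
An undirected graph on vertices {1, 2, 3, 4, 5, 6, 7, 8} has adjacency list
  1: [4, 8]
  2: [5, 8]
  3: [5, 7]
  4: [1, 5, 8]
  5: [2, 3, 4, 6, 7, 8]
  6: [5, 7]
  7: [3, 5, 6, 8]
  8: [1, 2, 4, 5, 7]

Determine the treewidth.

A width-2 tree decomposition is:
Bags: B1 = {5, 7, 8}  B2 = {4, 5, 8}  B3 = {1, 4, 8}  B4 = {3, 5, 7}  B5 = {2, 5, 8}  B6 = {5, 6, 7}
Tree: B1–B2, B2–B3, B1–B4, B2–B5, B1–B6
Each bag holds 3 vertices, so the decomposition has width 2, which upper-bounds the treewidth. On the other hand G contains the 3-clique {1, 4, 8}. A clique must lie in a single bag of any decomposition, so no decomposition can have width below 2. The upper and lower bounds meet at 2, so that is the treewidth.

2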